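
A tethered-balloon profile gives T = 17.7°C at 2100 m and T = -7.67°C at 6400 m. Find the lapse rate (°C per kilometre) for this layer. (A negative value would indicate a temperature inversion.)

5.9°C/km

Γ = −ΔT/Δz = (17.7 − (-7.67)) / (6400 − 2100) m
  = 25.37°C / 4.3 km = 5.9°C/km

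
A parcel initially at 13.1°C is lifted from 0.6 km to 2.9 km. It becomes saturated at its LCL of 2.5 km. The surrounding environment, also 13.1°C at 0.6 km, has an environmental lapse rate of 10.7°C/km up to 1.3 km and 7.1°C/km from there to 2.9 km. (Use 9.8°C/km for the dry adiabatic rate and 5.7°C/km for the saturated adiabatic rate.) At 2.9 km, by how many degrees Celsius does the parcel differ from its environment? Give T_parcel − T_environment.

-2.05°C (parcel cooler than environment)

Parcel:
  Dry to 2500 m: -9.8 × 1.9 km = -18.62°C, so T = -5.52°C.
  Saturated to 2900 m: -5.7 × 0.4 km = -2.28°C, so T = -7.8°C.
Environment:
  Environment, lower layer to 1300 m: -10.7 × 0.7 km = -7.49°C, so T = 5.61°C.
  Environment, upper layer to 2900 m: -7.1 × 1.6 km = -11.36°C, so T = -5.75°C.
T_parcel − T_env = -7.8 − (-5.75) = -2.05°C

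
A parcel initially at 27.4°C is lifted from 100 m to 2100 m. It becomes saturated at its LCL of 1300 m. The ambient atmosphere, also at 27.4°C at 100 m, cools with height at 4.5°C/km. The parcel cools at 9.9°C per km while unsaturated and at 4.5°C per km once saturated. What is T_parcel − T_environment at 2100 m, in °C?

Parcel:
  From 100 m to 1300 m (dry): cools by 9.9 × 1.2 = 11.88°C, giving 15.52°C.
  From 1300 m to 2100 m (saturated): cools by 4.5 × 0.8 = 3.6°C, giving 11.92°C.
Environment:
  From 100 m to 2100 m (environment): cools by 4.5 × 2 = 9°C, giving 18.4°C.
T_parcel − T_env = 11.92 − 18.4 = -6.48°C

-6.48°C (parcel cooler than environment)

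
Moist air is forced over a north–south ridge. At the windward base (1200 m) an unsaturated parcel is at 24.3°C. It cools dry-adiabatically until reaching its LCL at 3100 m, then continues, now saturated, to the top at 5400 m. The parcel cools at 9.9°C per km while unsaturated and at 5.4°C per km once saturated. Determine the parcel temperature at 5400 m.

-6.93°C

From 1200 m to 3100 m (dry): cools by 9.9 × 1.9 = 18.81°C, giving 5.49°C.
From 3100 m to 5400 m (saturated): cools by 5.4 × 2.3 = 12.42°C, giving -6.93°C.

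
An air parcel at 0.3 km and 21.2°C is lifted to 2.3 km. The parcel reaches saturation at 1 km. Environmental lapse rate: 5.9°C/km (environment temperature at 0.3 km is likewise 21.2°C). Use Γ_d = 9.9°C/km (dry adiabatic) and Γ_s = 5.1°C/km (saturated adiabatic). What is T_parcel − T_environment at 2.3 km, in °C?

-1.76°C (parcel cooler than environment)

Parcel:
  From 300 m to 1000 m (dry): cools by 9.9 × 0.7 = 6.93°C, giving 14.27°C.
  From 1000 m to 2300 m (saturated): cools by 5.1 × 1.3 = 6.63°C, giving 7.64°C.
Environment:
  From 300 m to 2300 m (environment): cools by 5.9 × 2 = 11.8°C, giving 9.4°C.
T_parcel − T_env = 7.64 − 9.4 = -1.76°C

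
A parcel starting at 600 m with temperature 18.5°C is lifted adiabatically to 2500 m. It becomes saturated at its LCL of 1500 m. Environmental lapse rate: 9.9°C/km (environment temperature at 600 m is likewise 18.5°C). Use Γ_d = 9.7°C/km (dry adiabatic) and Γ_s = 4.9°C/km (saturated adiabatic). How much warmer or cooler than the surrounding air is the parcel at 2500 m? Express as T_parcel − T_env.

+5.18°C (parcel warmer than environment)

Parcel:
  600 → 1500 m (dry, 9.7°C/km): ΔT = -9.7 × 0.9 = -8.73°C → T = 9.77°C
  1500 → 2500 m (saturated, 4.9°C/km): ΔT = -4.9 × 1 = -4.9°C → T = 4.87°C
Environment:
  600 → 2500 m (environment, 9.9°C/km): ΔT = -9.9 × 1.9 = -18.81°C → T = -0.31°C
T_parcel − T_env = 4.87 − (-0.31) = +5.18°C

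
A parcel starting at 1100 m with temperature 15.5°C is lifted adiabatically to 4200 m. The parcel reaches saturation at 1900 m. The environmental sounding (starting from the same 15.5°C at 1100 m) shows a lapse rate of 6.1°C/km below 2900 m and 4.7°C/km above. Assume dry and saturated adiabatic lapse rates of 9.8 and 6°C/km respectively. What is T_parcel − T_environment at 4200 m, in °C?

Parcel:
  From 1100 m to 1900 m (dry): cools by 9.8 × 0.8 = 7.84°C, giving 7.66°C.
  From 1900 m to 4200 m (saturated): cools by 6 × 2.3 = 13.8°C, giving -6.14°C.
Environment:
  From 1100 m to 2900 m (environment, lower layer): cools by 6.1 × 1.8 = 10.98°C, giving 4.52°C.
  From 2900 m to 4200 m (environment, upper layer): cools by 4.7 × 1.3 = 6.11°C, giving -1.59°C.
T_parcel − T_env = -6.14 − (-1.59) = -4.55°C

-4.55°C (parcel cooler than environment)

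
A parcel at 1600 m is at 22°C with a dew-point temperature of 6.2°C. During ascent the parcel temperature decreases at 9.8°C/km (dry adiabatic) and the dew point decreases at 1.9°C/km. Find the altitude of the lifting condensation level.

T and T_d converge at 9.8 − 1.9 = 7.9°C per km
Height above start = (22 − 6.2) / 7.9 = 2 km
LCL altitude = 1600 m + 2000 m = 3600 m

3600 m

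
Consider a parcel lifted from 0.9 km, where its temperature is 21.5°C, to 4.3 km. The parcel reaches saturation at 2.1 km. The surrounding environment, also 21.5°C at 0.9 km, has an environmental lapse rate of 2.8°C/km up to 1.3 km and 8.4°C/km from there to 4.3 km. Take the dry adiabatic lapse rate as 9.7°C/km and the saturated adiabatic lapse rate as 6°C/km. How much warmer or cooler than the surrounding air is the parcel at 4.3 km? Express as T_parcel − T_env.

+1.48°C (parcel warmer than environment)

Parcel:
  900 → 2100 m (dry, 9.7°C/km): ΔT = -9.7 × 1.2 = -11.64°C → T = 9.86°C
  2100 → 4300 m (saturated, 6°C/km): ΔT = -6 × 2.2 = -13.2°C → T = -3.34°C
Environment:
  900 → 1300 m (environment, lower layer, 2.8°C/km): ΔT = -2.8 × 0.4 = -1.12°C → T = 20.38°C
  1300 → 4300 m (environment, upper layer, 8.4°C/km): ΔT = -8.4 × 3 = -25.2°C → T = -4.82°C
T_parcel − T_env = -3.34 − (-4.82) = +1.48°C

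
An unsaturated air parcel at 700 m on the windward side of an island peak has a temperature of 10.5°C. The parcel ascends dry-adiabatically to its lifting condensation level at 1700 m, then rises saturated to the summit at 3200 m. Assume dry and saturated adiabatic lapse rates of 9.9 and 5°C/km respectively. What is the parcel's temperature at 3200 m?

-6.9°C

700–1700 m, dry: Δz = 1 km ⇒ ΔT = -9.9°C; T = 0.6°C
1700–3200 m, saturated: Δz = 1.5 km ⇒ ΔT = -7.5°C; T = -6.9°C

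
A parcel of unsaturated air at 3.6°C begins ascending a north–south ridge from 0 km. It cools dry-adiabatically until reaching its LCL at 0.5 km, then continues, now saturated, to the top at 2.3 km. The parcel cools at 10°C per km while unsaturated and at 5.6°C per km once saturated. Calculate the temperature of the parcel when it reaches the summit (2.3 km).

0–500 m, dry: Δz = 0.5 km ⇒ ΔT = -5°C; T = -1.4°C
500–2300 m, saturated: Δz = 1.8 km ⇒ ΔT = -10.08°C; T = -11.48°C

-11.48°C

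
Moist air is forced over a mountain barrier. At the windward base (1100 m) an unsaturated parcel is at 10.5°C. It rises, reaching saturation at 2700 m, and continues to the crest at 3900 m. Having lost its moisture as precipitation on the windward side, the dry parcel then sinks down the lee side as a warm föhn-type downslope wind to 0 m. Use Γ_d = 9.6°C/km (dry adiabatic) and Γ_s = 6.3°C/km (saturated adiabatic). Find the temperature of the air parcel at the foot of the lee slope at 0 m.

25.02°C

1100 → 2700 m (dry, 9.6°C/km): ΔT = -9.6 × 1.6 = -15.36°C → T = -4.86°C
2700 → 3900 m (saturated, 6.3°C/km): ΔT = -6.3 × 1.2 = -7.56°C → T = -12.42°C
3900 → 0 m (dry descent, 9.6°C/km): ΔT = +9.6 × 3.9 = +37.44°C → T = 25.02°C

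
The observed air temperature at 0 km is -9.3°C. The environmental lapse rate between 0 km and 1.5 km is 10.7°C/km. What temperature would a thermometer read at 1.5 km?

-25.35°C

0–1500 m, environmental: Δz = 1.5 km ⇒ ΔT = -16.05°C; T = -25.35°C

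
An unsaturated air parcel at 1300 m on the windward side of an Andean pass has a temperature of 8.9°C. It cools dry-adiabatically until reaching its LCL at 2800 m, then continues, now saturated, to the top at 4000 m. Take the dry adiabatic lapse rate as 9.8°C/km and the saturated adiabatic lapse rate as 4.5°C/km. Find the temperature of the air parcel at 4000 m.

-11.2°C

Dry to 2800 m: -9.8 × 1.5 km = -14.7°C, so T = -5.8°C.
Saturated to 4000 m: -4.5 × 1.2 km = -5.4°C, so T = -11.2°C.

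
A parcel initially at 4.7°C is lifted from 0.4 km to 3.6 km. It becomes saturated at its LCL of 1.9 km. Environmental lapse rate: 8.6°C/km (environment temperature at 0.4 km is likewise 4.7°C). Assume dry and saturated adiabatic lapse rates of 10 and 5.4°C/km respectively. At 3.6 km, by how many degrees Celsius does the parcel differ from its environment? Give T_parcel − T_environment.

Parcel:
  400 → 1900 m (dry, 10°C/km): ΔT = -10 × 1.5 = -15°C → T = -10.3°C
  1900 → 3600 m (saturated, 5.4°C/km): ΔT = -5.4 × 1.7 = -9.18°C → T = -19.48°C
Environment:
  400 → 3600 m (environment, 8.6°C/km): ΔT = -8.6 × 3.2 = -27.52°C → T = -22.82°C
T_parcel − T_env = -19.48 − (-22.82) = +3.34°C

+3.34°C (parcel warmer than environment)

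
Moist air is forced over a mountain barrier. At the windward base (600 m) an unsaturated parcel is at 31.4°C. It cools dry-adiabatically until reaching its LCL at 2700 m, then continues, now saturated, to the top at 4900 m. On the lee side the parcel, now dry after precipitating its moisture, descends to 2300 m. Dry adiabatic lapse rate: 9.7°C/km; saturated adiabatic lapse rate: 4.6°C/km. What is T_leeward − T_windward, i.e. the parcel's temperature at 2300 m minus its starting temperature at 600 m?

-5.27°C

600 → 2700 m (dry, 9.7°C/km): ΔT = -9.7 × 2.1 = -20.37°C → T = 11.03°C
2700 → 4900 m (saturated, 4.6°C/km): ΔT = -4.6 × 2.2 = -10.12°C → T = 0.91°C
4900 → 2300 m (dry descent, 9.7°C/km): ΔT = +9.7 × 2.6 = +25.22°C → T = 26.13°C
Net change vs windward start: 26.13 − 31.4 = -5.27°C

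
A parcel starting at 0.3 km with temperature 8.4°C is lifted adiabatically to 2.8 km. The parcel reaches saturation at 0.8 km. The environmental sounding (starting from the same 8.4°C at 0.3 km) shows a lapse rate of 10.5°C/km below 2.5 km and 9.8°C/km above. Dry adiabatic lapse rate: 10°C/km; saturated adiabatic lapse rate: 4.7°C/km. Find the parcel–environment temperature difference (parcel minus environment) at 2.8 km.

+11.64°C (parcel warmer than environment)

Parcel:
  300–800 m, dry: Δz = 0.5 km ⇒ ΔT = -5°C; T = 3.4°C
  800–2800 m, saturated: Δz = 2 km ⇒ ΔT = -9.4°C; T = -6°C
Environment:
  300–2500 m, environment, lower layer: Δz = 2.2 km ⇒ ΔT = -23.1°C; T = -14.7°C
  2500–2800 m, environment, upper layer: Δz = 0.3 km ⇒ ΔT = -2.94°C; T = -17.64°C
T_parcel − T_env = -6 − (-17.64) = +11.64°C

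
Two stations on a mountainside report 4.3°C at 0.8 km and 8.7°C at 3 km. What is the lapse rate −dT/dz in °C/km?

Γ = −ΔT/Δz = (4.3 − 8.7) / (3000 − 800) m
  = -4.4°C / 2.2 km = -2°C/km

-2°C/km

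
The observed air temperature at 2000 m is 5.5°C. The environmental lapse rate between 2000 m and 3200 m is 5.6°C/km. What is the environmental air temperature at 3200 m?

2000–3200 m, environmental: Δz = 1.2 km ⇒ ΔT = -6.72°C; T = -1.22°C

-1.22°C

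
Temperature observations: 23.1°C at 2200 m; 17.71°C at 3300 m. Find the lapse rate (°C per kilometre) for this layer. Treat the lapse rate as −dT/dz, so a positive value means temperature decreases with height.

Γ = −ΔT/Δz = (23.1 − 17.71) / (3300 − 2200) m
  = 5.39°C / 1.1 km = 4.9°C/km

4.9°C/km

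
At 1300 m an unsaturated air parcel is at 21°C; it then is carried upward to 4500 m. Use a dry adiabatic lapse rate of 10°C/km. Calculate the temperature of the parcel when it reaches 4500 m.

Dry adiabatic to 4500 m: -10 × 3.2 km = -32°C, so T = -11°C.

-11°C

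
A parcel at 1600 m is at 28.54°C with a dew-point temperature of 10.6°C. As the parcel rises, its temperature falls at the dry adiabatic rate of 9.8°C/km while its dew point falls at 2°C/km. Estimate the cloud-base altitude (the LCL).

T and T_d converge at 9.8 − 2 = 7.8°C per km
Height above start = (28.54 − 10.6) / 7.8 = 2.3 km
LCL altitude = 1600 m + 2300 m = 3900 m

3900 m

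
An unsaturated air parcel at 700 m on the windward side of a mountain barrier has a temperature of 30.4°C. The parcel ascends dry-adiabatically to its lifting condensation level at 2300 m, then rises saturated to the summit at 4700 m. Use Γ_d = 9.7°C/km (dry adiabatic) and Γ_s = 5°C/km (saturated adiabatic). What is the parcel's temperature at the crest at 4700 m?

2.88°C

700–2300 m, dry: Δz = 1.6 km ⇒ ΔT = -15.52°C; T = 14.88°C
2300–4700 m, saturated: Δz = 2.4 km ⇒ ΔT = -12°C; T = 2.88°C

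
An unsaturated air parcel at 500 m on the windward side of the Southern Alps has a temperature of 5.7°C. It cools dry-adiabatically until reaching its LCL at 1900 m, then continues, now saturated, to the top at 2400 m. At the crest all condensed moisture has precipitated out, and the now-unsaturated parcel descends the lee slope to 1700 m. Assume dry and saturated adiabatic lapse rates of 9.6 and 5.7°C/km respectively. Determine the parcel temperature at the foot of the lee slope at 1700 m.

500–1900 m, dry: Δz = 1.4 km ⇒ ΔT = -13.44°C; T = -7.74°C
1900–2400 m, saturated: Δz = 0.5 km ⇒ ΔT = -2.85°C; T = -10.59°C
2400–1700 m, dry descent: Δz = 0.7 km ⇒ ΔT = +6.72°C; T = -3.87°C

-3.87°C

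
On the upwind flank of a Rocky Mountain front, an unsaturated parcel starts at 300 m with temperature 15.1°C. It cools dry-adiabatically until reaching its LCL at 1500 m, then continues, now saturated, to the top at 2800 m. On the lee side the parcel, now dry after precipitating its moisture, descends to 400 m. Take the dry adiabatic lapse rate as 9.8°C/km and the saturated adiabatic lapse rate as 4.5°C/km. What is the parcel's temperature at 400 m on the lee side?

From 300 m to 1500 m (dry): cools by 9.8 × 1.2 = 11.76°C, giving 3.34°C.
From 1500 m to 2800 m (saturated): cools by 4.5 × 1.3 = 5.85°C, giving -2.51°C.
From 2800 m to 400 m (dry descent): warms by 9.8 × 2.4 = 23.52°C, giving 21.01°C.

21.01°C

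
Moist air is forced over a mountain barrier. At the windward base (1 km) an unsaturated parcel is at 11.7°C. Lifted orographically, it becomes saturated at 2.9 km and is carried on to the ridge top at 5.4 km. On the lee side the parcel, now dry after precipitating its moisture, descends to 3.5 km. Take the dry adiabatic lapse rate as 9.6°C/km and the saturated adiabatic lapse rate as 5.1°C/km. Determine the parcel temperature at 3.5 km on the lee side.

-1.05°C

1000–2900 m, dry: Δz = 1.9 km ⇒ ΔT = -18.24°C; T = -6.54°C
2900–5400 m, saturated: Δz = 2.5 km ⇒ ΔT = -12.75°C; T = -19.29°C
5400–3500 m, dry descent: Δz = 1.9 km ⇒ ΔT = +18.24°C; T = -1.05°C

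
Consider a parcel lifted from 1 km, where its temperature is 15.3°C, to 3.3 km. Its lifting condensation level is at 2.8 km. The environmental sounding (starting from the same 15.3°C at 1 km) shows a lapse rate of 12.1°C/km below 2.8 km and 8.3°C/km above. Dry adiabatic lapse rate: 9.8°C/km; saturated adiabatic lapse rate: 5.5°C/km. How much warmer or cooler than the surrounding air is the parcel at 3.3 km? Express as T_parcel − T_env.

+5.54°C (parcel warmer than environment)

Parcel:
  Dry to 2800 m: -9.8 × 1.8 km = -17.64°C, so T = -2.34°C.
  Saturated to 3300 m: -5.5 × 0.5 km = -2.75°C, so T = -5.09°C.
Environment:
  Environment, lower layer to 2800 m: -12.1 × 1.8 km = -21.78°C, so T = -6.48°C.
  Environment, upper layer to 3300 m: -8.3 × 0.5 km = -4.15°C, so T = -10.63°C.
T_parcel − T_env = -5.09 − (-10.63) = +5.54°C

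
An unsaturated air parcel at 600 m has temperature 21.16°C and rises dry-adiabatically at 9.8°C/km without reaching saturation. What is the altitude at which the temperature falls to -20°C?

Height above start = (21.16 − (-20)) / 9.8 = 4.2 km
Altitude = 600 m + 4200 m = 4800 m

4800 m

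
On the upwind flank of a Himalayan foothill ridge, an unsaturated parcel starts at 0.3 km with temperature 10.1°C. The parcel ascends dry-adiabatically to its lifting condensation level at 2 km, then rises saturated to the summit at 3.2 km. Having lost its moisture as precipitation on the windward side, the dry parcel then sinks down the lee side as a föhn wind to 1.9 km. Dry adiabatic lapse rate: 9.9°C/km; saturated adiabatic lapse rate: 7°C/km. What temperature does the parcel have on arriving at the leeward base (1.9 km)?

-2.26°C

300–2000 m, dry: Δz = 1.7 km ⇒ ΔT = -16.83°C; T = -6.73°C
2000–3200 m, saturated: Δz = 1.2 km ⇒ ΔT = -8.4°C; T = -15.13°C
3200–1900 m, dry descent: Δz = 1.3 km ⇒ ΔT = +12.87°C; T = -2.26°C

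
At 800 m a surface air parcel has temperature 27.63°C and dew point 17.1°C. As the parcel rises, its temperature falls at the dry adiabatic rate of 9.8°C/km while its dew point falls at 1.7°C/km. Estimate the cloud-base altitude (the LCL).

2100 m

T and T_d converge at 9.8 − 1.7 = 8.1°C per km
Height above start = (27.63 − 17.1) / 8.1 = 1.3 km
LCL altitude = 800 m + 1300 m = 2100 m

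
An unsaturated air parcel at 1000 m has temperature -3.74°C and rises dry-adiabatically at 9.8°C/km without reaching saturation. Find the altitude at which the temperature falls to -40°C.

4700 m

Height above start = (-3.74 − (-40)) / 9.8 = 3.7 km
Altitude = 1000 m + 3700 m = 4700 m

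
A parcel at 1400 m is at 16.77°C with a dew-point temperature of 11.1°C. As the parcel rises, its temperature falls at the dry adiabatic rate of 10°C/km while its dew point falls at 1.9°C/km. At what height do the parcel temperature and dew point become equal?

2100 m

T and T_d converge at 10 − 1.9 = 8.1°C per km
Height above start = (16.77 − 11.1) / 8.1 = 0.7 km
LCL altitude = 1400 m + 700 m = 2100 m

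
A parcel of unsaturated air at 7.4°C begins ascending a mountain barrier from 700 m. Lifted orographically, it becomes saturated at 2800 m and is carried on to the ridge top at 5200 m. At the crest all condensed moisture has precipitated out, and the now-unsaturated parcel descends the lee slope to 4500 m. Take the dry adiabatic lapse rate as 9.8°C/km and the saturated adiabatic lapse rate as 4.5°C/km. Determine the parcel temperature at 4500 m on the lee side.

-17.12°C

700 → 2800 m (dry, 9.8°C/km): ΔT = -9.8 × 2.1 = -20.58°C → T = -13.18°C
2800 → 5200 m (saturated, 4.5°C/km): ΔT = -4.5 × 2.4 = -10.8°C → T = -23.98°C
5200 → 4500 m (dry descent, 9.8°C/km): ΔT = +9.8 × 0.7 = +6.86°C → T = -17.12°C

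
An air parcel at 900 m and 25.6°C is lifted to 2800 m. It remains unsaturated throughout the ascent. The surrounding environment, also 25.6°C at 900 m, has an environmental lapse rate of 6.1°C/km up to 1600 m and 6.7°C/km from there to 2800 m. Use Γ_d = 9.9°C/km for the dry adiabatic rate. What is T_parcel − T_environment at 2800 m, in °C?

-6.5°C (parcel cooler than environment)

Parcel:
  Dry to 2800 m: -9.9 × 1.9 km = -18.81°C, so T = 6.79°C.
Environment:
  Environment, lower layer to 1600 m: -6.1 × 0.7 km = -4.27°C, so T = 21.33°C.
  Environment, upper layer to 2800 m: -6.7 × 1.2 km = -8.04°C, so T = 13.29°C.
T_parcel − T_env = 6.79 − 13.29 = -6.5°C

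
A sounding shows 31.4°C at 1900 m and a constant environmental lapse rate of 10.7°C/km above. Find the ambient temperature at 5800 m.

Environmental to 5800 m: -10.7 × 3.9 km = -41.73°C, so T = -10.33°C.

-10.33°C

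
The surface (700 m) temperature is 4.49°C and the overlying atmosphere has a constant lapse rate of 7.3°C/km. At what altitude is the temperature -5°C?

Height above start = (4.49 − (-5)) / 7.3 = 1.3 km
Altitude = 700 m + 1300 m = 2000 m

2000 m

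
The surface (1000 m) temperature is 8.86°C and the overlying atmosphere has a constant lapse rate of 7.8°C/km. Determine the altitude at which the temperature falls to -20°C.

Height above start = (8.86 − (-20)) / 7.8 = 3.7 km
Altitude = 1000 m + 3700 m = 4700 m

4700 m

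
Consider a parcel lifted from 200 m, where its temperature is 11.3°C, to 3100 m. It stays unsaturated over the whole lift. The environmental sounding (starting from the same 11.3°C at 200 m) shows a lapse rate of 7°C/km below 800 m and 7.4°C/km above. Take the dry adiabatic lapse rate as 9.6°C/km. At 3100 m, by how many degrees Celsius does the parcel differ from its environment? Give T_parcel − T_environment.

-6.62°C (parcel cooler than environment)

Parcel:
  From 200 m to 3100 m (dry): cools by 9.6 × 2.9 = 27.84°C, giving -16.54°C.
Environment:
  From 200 m to 800 m (environment, lower layer): cools by 7 × 0.6 = 4.2°C, giving 7.1°C.
  From 800 m to 3100 m (environment, upper layer): cools by 7.4 × 2.3 = 17.02°C, giving -9.92°C.
T_parcel − T_env = -16.54 − (-9.92) = -6.62°C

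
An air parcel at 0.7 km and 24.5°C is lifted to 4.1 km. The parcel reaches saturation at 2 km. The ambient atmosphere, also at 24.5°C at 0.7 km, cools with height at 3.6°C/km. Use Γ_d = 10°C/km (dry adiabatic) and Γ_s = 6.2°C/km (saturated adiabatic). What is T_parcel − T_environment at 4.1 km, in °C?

-13.78°C (parcel cooler than environment)

Parcel:
  From 700 m to 2000 m (dry): cools by 10 × 1.3 = 13°C, giving 11.5°C.
  From 2000 m to 4100 m (saturated): cools by 6.2 × 2.1 = 13.02°C, giving -1.52°C.
Environment:
  From 700 m to 4100 m (environment): cools by 3.6 × 3.4 = 12.24°C, giving 12.26°C.
T_parcel − T_env = -1.52 − 12.26 = -13.78°C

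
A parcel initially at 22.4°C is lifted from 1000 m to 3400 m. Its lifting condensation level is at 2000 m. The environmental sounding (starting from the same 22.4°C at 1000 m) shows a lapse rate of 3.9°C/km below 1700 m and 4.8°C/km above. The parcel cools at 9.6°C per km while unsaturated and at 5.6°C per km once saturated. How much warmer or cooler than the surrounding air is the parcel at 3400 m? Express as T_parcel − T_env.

Parcel:
  Dry to 2000 m: -9.6 × 1 km = -9.6°C, so T = 12.8°C.
  Saturated to 3400 m: -5.6 × 1.4 km = -7.84°C, so T = 4.96°C.
Environment:
  Environment, lower layer to 1700 m: -3.9 × 0.7 km = -2.73°C, so T = 19.67°C.
  Environment, upper layer to 3400 m: -4.8 × 1.7 km = -8.16°C, so T = 11.51°C.
T_parcel − T_env = 4.96 − 11.51 = -6.55°C

-6.55°C (parcel cooler than environment)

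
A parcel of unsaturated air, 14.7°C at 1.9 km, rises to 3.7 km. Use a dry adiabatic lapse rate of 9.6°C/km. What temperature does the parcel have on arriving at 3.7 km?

1900–3700 m, dry adiabatic: Δz = 1.8 km ⇒ ΔT = -17.28°C; T = -2.58°C

-2.58°C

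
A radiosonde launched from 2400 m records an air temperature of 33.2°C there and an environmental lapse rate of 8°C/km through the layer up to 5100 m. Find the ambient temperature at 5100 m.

11.6°C

2400 → 5100 m (environmental, 8°C/km): ΔT = -8 × 2.7 = -21.6°C → T = 11.6°C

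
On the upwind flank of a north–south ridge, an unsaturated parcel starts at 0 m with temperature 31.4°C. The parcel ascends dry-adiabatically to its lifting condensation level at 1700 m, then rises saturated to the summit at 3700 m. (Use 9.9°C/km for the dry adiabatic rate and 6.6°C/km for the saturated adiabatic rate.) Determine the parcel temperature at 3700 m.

1.37°C

0 → 1700 m (dry, 9.9°C/km): ΔT = -9.9 × 1.7 = -16.83°C → T = 14.57°C
1700 → 3700 m (saturated, 6.6°C/km): ΔT = -6.6 × 2 = -13.2°C → T = 1.37°C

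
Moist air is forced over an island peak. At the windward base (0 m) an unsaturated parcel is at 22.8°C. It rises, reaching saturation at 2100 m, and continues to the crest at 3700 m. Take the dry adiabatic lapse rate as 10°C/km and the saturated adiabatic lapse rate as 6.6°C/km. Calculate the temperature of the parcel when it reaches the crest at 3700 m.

-8.76°C

Dry to 2100 m: -10 × 2.1 km = -21°C, so T = 1.8°C.
Saturated to 3700 m: -6.6 × 1.6 km = -10.56°C, so T = -8.76°C.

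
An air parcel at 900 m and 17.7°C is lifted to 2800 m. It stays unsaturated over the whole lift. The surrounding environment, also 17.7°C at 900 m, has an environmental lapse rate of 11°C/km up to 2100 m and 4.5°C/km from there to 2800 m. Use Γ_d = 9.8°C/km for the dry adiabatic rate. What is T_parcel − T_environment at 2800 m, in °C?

-2.27°C (parcel cooler than environment)

Parcel:
  900 → 2800 m (dry, 9.8°C/km): ΔT = -9.8 × 1.9 = -18.62°C → T = -0.92°C
Environment:
  900 → 2100 m (environment, lower layer, 11°C/km): ΔT = -11 × 1.2 = -13.2°C → T = 4.5°C
  2100 → 2800 m (environment, upper layer, 4.5°C/km): ΔT = -4.5 × 0.7 = -3.15°C → T = 1.35°C
T_parcel − T_env = -0.92 − 1.35 = -2.27°C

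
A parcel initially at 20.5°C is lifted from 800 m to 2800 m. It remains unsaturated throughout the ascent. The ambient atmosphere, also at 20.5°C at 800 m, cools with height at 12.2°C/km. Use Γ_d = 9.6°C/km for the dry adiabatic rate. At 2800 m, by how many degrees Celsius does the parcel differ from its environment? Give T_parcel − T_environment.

Parcel:
  800–2800 m, dry: Δz = 2 km ⇒ ΔT = -19.2°C; T = 1.3°C
Environment:
  800–2800 m, environment: Δz = 2 km ⇒ ΔT = -24.4°C; T = -3.9°C
T_parcel − T_env = 1.3 − (-3.9) = +5.2°C

+5.2°C (parcel warmer than environment)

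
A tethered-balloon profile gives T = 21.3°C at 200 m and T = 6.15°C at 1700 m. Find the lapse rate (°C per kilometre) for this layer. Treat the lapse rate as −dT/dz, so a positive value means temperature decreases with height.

10.1°C/km

Γ = −ΔT/Δz = (21.3 − 6.15) / (1700 − 200) m
  = 15.15°C / 1.5 km = 10.1°C/km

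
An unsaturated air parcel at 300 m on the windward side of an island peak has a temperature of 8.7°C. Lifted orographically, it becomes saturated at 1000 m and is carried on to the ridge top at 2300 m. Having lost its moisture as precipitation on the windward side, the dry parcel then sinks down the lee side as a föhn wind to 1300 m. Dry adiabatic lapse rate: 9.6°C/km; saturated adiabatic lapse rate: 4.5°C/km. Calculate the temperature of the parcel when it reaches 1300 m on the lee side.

5.73°C

From 300 m to 1000 m (dry): cools by 9.6 × 0.7 = 6.72°C, giving 1.98°C.
From 1000 m to 2300 m (saturated): cools by 4.5 × 1.3 = 5.85°C, giving -3.87°C.
From 2300 m to 1300 m (dry descent): warms by 9.6 × 1 = 9.6°C, giving 5.73°C.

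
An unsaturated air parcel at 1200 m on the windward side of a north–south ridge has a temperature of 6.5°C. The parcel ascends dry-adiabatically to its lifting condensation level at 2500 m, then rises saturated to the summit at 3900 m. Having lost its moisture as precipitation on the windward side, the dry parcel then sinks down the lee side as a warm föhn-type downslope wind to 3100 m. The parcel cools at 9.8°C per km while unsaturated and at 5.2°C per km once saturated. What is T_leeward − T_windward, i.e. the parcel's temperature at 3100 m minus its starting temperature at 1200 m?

1200–2500 m, dry: Δz = 1.3 km ⇒ ΔT = -12.74°C; T = -6.24°C
2500–3900 m, saturated: Δz = 1.4 km ⇒ ΔT = -7.28°C; T = -13.52°C
3900–3100 m, dry descent: Δz = 0.8 km ⇒ ΔT = +7.84°C; T = -5.68°C
Net change vs windward start: -5.68 − 6.5 = -12.18°C

-12.18°C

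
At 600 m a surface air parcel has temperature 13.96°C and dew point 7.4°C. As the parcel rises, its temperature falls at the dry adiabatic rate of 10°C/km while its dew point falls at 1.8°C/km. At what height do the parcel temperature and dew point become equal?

1400 m

T and T_d converge at 10 − 1.8 = 8.2°C per km
Height above start = (13.96 − 7.4) / 8.2 = 0.8 km
LCL altitude = 600 m + 800 m = 1400 m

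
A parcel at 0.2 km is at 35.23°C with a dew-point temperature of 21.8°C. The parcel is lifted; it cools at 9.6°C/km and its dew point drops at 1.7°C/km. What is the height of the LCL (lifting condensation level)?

T and T_d converge at 9.6 − 1.7 = 7.9°C per km
Height above start = (35.23 − 21.8) / 7.9 = 1.7 km
LCL altitude = 200 m + 1700 m = 1900 m

1.9 km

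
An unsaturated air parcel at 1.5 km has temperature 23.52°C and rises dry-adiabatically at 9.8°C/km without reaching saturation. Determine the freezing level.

3.9 km

Height above start = (23.52 − 0) / 9.8 = 2.4 km
Altitude = 1500 m + 2400 m = 3900 m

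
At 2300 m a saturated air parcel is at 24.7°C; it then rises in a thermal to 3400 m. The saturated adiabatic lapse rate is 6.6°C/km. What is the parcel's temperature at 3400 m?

2300–3400 m, saturated adiabatic: Δz = 1.1 km ⇒ ΔT = -7.26°C; T = 17.44°C

17.44°C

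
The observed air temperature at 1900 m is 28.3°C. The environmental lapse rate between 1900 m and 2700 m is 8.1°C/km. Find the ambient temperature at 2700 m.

1900 → 2700 m (environmental, 8.1°C/km): ΔT = -8.1 × 0.8 = -6.48°C → T = 21.82°C

21.82°C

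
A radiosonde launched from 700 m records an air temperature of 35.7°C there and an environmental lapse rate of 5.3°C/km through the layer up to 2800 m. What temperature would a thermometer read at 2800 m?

700 → 2800 m (environmental, 5.3°C/km): ΔT = -5.3 × 2.1 = -11.13°C → T = 24.57°C

24.57°C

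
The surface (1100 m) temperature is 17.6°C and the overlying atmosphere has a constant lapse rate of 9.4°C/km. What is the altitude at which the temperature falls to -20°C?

5100 m

Height above start = (17.6 − (-20)) / 9.4 = 4 km
Altitude = 1100 m + 4000 m = 5100 m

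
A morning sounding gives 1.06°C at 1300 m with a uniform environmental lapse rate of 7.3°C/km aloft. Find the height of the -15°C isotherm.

Height above start = (1.06 − (-15)) / 7.3 = 2.2 km
Altitude = 1300 m + 2200 m = 3500 m

3500 m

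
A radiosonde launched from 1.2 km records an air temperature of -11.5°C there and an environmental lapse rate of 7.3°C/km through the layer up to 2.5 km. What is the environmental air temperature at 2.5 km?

-20.99°C

From 1200 m to 2500 m (environmental): cools by 7.3 × 1.3 = 9.49°C, giving -20.99°C.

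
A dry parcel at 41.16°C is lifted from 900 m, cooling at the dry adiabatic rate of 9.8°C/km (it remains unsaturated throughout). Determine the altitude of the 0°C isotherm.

5100 m

Height above start = (41.16 − 0) / 9.8 = 4.2 km
Altitude = 900 m + 4200 m = 5100 m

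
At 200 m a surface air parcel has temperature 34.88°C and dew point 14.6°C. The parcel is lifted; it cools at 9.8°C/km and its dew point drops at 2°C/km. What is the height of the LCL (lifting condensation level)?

T and T_d converge at 9.8 − 2 = 7.8°C per km
Height above start = (34.88 − 14.6) / 7.8 = 2.6 km
LCL altitude = 200 m + 2600 m = 2800 m

2800 m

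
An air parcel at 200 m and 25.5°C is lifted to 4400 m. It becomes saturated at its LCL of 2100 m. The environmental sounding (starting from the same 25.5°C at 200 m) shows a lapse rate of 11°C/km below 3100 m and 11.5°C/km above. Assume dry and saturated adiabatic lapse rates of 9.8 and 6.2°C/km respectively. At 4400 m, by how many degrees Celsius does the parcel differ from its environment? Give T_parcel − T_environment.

+13.97°C (parcel warmer than environment)

Parcel:
  Dry to 2100 m: -9.8 × 1.9 km = -18.62°C, so T = 6.88°C.
  Saturated to 4400 m: -6.2 × 2.3 km = -14.26°C, so T = -7.38°C.
Environment:
  Environment, lower layer to 3100 m: -11 × 2.9 km = -31.9°C, so T = -6.4°C.
  Environment, upper layer to 4400 m: -11.5 × 1.3 km = -14.95°C, so T = -21.35°C.
T_parcel − T_env = -7.38 − (-21.35) = +13.97°C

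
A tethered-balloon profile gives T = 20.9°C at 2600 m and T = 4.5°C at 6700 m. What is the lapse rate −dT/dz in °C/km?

4°C/km

Γ = −ΔT/Δz = (20.9 − 4.5) / (6700 − 2600) m
  = 16.4°C / 4.1 km = 4°C/km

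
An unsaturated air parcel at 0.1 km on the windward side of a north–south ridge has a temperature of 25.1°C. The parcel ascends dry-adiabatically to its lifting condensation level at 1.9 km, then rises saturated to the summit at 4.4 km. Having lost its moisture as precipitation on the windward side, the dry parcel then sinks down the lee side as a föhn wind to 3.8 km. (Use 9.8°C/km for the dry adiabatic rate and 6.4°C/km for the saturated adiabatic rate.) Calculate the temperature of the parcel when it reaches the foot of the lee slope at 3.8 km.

-2.66°C

Dry to 1900 m: -9.8 × 1.8 km = -17.64°C, so T = 7.46°C.
Saturated to 4400 m: -6.4 × 2.5 km = -16°C, so T = -8.54°C.
Dry descent to 3800 m: +9.8 × 0.6 km = +5.88°C, so T = -2.66°C.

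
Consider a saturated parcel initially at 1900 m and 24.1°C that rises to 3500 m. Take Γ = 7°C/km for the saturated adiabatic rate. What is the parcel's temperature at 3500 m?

From 1900 m to 3500 m (saturated adiabatic): cools by 7 × 1.6 = 11.2°C, giving 12.9°C.

12.9°C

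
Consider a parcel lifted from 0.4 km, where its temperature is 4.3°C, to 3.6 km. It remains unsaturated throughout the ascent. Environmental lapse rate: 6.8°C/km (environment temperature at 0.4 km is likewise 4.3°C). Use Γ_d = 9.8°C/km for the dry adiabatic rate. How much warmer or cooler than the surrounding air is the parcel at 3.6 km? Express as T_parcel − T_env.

Parcel:
  Dry to 3600 m: -9.8 × 3.2 km = -31.36°C, so T = -27.06°C.
Environment:
  Environment to 3600 m: -6.8 × 3.2 km = -21.76°C, so T = -17.46°C.
T_parcel − T_env = -27.06 − (-17.46) = -9.6°C

-9.6°C (parcel cooler than environment)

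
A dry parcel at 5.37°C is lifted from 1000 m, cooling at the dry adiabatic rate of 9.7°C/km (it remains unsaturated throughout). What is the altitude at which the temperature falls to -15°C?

Height above start = (5.37 − (-15)) / 9.7 = 2.1 km
Altitude = 1000 m + 2100 m = 3100 m

3100 m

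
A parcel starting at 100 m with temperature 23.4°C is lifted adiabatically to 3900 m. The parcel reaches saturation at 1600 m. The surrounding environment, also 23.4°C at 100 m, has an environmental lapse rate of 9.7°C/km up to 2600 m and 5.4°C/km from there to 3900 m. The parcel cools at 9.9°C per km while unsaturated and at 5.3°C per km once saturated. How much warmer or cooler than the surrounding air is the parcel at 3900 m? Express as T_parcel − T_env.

+4.23°C (parcel warmer than environment)

Parcel:
  100–1600 m, dry: Δz = 1.5 km ⇒ ΔT = -14.85°C; T = 8.55°C
  1600–3900 m, saturated: Δz = 2.3 km ⇒ ΔT = -12.19°C; T = -3.64°C
Environment:
  100–2600 m, environment, lower layer: Δz = 2.5 km ⇒ ΔT = -24.25°C; T = -0.85°C
  2600–3900 m, environment, upper layer: Δz = 1.3 km ⇒ ΔT = -7.02°C; T = -7.87°C
T_parcel − T_env = -3.64 − (-7.87) = +4.23°C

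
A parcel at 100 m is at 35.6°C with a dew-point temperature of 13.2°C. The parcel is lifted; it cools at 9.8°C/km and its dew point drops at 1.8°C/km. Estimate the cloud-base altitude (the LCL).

T and T_d converge at 9.8 − 1.8 = 8°C per km
Height above start = (35.6 − 13.2) / 8 = 2.8 km
LCL altitude = 100 m + 2800 m = 2900 m

2900 m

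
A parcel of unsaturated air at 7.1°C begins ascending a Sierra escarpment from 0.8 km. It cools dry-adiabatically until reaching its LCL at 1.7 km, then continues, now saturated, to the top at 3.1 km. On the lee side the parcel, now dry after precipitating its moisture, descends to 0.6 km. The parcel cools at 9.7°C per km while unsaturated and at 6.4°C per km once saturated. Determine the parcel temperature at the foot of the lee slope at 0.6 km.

13.66°C

Dry to 1700 m: -9.7 × 0.9 km = -8.73°C, so T = -1.63°C.
Saturated to 3100 m: -6.4 × 1.4 km = -8.96°C, so T = -10.59°C.
Dry descent to 600 m: +9.7 × 2.5 km = +24.25°C, so T = 13.66°C.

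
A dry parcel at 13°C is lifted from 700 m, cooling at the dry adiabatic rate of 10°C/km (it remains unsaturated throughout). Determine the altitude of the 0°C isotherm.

Height above start = (13 − 0) / 10 = 1.3 km
Altitude = 700 m + 1300 m = 2000 m

2000 m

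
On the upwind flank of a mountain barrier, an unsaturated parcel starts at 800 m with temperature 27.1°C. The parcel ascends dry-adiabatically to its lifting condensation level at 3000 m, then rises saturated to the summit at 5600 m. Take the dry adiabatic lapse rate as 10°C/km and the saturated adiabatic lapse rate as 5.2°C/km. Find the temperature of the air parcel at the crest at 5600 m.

800–3000 m, dry: Δz = 2.2 km ⇒ ΔT = -22°C; T = 5.1°C
3000–5600 m, saturated: Δz = 2.6 km ⇒ ΔT = -13.52°C; T = -8.42°C

-8.42°C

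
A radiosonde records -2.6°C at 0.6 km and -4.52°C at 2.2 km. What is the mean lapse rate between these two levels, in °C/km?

Γ = −ΔT/Δz = (-2.6 − (-4.52)) / (2200 − 600) m
  = 1.92°C / 1.6 km = 1.2°C/km

1.2°C/km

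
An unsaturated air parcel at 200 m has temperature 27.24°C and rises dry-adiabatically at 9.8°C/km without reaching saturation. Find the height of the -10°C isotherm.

Height above start = (27.24 − (-10)) / 9.8 = 3.8 km
Altitude = 200 m + 3800 m = 4000 m

4000 m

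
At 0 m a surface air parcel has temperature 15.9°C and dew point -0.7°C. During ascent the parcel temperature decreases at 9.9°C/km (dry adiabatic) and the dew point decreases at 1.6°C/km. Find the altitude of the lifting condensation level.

T and T_d converge at 9.9 − 1.6 = 8.3°C per km
Height above start = (15.9 − (-0.7)) / 8.3 = 2 km
LCL altitude = 0 m + 2000 m = 2000 m

2000 m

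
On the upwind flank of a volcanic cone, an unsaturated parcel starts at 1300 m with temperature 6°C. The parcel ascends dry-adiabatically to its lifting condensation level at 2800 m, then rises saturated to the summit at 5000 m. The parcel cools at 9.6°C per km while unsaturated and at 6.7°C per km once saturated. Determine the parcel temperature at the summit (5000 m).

Dry to 2800 m: -9.6 × 1.5 km = -14.4°C, so T = -8.4°C.
Saturated to 5000 m: -6.7 × 2.2 km = -14.74°C, so T = -23.14°C.

-23.14°C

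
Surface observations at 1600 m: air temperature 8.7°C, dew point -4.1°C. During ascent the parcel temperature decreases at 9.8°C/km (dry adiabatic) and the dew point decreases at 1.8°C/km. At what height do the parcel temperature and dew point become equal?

T and T_d converge at 9.8 − 1.8 = 8°C per km
Height above start = (8.7 − (-4.1)) / 8 = 1.6 km
LCL altitude = 1600 m + 1600 m = 3200 m

3200 m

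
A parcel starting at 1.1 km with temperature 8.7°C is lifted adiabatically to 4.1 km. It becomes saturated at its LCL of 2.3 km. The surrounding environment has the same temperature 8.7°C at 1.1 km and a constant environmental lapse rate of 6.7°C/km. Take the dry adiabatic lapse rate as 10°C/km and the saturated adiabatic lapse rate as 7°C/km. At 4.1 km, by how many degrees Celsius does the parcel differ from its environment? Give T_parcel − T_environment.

Parcel:
  1100–2300 m, dry: Δz = 1.2 km ⇒ ΔT = -12°C; T = -3.3°C
  2300–4100 m, saturated: Δz = 1.8 km ⇒ ΔT = -12.6°C; T = -15.9°C
Environment:
  1100–4100 m, environment: Δz = 3 km ⇒ ΔT = -20.1°C; T = -11.4°C
T_parcel − T_env = -15.9 − (-11.4) = -4.5°C

-4.5°C (parcel cooler than environment)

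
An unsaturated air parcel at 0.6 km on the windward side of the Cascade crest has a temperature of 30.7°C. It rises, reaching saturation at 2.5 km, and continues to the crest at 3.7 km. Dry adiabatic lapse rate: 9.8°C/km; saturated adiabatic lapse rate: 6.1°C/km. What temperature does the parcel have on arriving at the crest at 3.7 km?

4.76°C

Dry to 2500 m: -9.8 × 1.9 km = -18.62°C, so T = 12.08°C.
Saturated to 3700 m: -6.1 × 1.2 km = -7.32°C, so T = 4.76°C.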